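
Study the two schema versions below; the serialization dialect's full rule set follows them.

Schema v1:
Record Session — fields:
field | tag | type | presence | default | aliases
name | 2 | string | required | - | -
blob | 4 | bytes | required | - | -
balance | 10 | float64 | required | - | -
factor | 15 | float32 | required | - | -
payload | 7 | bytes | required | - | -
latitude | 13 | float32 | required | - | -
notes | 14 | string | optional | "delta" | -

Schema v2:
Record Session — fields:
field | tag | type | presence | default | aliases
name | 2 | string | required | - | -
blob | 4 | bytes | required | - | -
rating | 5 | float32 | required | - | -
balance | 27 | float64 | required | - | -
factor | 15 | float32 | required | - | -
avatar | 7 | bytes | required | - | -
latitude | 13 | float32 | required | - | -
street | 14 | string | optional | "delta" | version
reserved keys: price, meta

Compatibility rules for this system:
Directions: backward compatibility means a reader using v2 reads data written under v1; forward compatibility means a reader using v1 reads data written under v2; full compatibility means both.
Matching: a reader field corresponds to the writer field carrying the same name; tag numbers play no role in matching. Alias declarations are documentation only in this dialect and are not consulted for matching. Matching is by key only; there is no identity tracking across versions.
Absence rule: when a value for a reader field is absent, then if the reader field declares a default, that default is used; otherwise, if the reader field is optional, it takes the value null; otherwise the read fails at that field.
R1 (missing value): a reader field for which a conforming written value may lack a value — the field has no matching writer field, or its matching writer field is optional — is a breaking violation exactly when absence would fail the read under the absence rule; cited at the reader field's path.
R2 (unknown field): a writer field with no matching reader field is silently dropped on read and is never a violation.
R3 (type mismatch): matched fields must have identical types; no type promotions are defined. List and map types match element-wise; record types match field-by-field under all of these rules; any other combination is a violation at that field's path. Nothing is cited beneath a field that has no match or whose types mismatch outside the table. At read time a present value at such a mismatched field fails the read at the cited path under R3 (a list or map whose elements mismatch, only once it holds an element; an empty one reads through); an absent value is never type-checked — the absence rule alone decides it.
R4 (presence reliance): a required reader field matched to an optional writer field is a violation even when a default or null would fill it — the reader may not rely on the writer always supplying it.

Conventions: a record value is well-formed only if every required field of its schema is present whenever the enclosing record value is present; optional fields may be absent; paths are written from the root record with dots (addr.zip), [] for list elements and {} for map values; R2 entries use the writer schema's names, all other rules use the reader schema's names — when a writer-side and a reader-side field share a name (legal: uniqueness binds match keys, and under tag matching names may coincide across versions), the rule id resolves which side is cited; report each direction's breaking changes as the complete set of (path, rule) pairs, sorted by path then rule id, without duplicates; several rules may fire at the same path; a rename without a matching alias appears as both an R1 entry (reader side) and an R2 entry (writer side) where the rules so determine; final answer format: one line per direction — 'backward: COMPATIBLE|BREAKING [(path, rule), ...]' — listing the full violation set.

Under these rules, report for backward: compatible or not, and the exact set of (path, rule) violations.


backward: BREAKING [(avatar, R1), (rating, R1)]

the writer's type comes first in each Session pair
checking backward for Session: reader v2 against writer v1:
  name: paired with writer name (string -> string; writer required)
  blob: paired with writer blob (bytes -> bytes; writer required)
  rating: no writer-side match
  balance: paired with writer balance (float64 -> float64; writer required)
  factor: paired with writer factor (float32 -> float32; writer required)
  avatar: no writer-side match
  latitude: paired with writer latitude (float32 -> float32; writer required)
  street: no writer-side match
  leftover writer field: payload
  leftover writer field: notes
  breaking: (avatar, R1)
  breaking: (rating, R1)
  => backward: BREAKING (2)
the other Session changes do not affect what is asked:
  field balance in record Session: tag 10 changed to 27 -> fires no rule on Session, leaving the asked answer as it is
  renamed field notes to street in record Session -> fires no rule on Session, leaving the asked answer as it is


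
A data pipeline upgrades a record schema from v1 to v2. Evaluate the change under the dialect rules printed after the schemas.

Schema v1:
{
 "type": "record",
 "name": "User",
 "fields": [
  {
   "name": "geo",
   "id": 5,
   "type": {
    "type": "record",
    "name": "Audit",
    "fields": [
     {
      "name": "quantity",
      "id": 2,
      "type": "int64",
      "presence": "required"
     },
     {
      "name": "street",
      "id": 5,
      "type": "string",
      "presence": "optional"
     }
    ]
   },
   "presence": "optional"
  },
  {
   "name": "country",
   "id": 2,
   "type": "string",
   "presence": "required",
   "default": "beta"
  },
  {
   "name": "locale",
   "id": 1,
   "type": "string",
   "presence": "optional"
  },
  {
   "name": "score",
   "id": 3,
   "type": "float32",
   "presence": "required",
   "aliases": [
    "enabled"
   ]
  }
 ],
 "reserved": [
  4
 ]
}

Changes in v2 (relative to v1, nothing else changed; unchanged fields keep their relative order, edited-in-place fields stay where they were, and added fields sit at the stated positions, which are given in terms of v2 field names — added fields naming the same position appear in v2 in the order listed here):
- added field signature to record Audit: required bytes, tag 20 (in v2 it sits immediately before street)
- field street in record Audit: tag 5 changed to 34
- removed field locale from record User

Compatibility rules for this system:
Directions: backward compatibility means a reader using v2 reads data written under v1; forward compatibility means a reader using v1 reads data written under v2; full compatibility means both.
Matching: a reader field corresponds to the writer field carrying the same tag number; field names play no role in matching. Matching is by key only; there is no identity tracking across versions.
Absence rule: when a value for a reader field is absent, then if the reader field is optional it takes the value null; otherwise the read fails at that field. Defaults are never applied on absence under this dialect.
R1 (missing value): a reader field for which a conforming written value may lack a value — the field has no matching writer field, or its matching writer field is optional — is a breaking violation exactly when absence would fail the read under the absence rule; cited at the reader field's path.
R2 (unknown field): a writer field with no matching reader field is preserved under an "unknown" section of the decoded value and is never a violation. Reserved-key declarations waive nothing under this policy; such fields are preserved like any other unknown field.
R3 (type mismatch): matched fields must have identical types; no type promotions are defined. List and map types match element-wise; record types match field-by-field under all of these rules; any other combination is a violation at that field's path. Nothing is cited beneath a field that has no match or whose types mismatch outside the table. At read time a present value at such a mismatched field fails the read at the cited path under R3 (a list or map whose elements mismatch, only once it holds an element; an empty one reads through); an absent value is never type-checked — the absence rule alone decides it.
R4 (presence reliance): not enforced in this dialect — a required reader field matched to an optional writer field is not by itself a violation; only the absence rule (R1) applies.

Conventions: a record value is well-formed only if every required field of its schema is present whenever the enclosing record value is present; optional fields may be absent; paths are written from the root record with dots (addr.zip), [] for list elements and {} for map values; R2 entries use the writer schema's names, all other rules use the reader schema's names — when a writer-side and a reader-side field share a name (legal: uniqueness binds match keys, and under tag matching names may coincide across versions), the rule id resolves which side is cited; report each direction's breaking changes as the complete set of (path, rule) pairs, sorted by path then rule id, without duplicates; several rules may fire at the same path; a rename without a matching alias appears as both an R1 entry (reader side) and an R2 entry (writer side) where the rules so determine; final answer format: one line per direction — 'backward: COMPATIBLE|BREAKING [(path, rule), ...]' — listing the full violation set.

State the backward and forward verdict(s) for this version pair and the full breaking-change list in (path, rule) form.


backward: BREAKING [(geo.signature, R1)]; forward: COMPATIBLE []

arrows below run writer -> reader for User
backward analysis of User with v2 as reader and v1 as writer:
  geo: paired with writer geo (Audit -> Audit; writer optional)
  country: paired with writer country (string -> string; writer required)
  score: paired with writer score (float32 -> float32; writer required)
  locale (writer side), unknown to reader
  geo.quantity: paired with writer geo.quantity (int64 -> int64; writer required)
  geo.signature: no writer match
  geo.street: no writer match
  geo.street (writer side), unknown to reader
  rule R1 violated at geo.signature
  => 1 violation(s): backward is BREAKING for User
forward analysis of User with v1 as reader and v2 as writer:
  geo: paired with writer geo (Audit -> Audit; writer optional)
  country: paired with writer country (string -> string; writer required)
  locale: no writer match
  score: paired with writer score (float32 -> float32; writer required)
  geo.quantity: paired with writer geo.quantity (int64 -> int64; writer required)
  geo.street: no writer match
  geo.signature (writer side), unknown to reader
  geo.street (writer side), unknown to reader
  => no violations; forward on User: COMPATIBLE


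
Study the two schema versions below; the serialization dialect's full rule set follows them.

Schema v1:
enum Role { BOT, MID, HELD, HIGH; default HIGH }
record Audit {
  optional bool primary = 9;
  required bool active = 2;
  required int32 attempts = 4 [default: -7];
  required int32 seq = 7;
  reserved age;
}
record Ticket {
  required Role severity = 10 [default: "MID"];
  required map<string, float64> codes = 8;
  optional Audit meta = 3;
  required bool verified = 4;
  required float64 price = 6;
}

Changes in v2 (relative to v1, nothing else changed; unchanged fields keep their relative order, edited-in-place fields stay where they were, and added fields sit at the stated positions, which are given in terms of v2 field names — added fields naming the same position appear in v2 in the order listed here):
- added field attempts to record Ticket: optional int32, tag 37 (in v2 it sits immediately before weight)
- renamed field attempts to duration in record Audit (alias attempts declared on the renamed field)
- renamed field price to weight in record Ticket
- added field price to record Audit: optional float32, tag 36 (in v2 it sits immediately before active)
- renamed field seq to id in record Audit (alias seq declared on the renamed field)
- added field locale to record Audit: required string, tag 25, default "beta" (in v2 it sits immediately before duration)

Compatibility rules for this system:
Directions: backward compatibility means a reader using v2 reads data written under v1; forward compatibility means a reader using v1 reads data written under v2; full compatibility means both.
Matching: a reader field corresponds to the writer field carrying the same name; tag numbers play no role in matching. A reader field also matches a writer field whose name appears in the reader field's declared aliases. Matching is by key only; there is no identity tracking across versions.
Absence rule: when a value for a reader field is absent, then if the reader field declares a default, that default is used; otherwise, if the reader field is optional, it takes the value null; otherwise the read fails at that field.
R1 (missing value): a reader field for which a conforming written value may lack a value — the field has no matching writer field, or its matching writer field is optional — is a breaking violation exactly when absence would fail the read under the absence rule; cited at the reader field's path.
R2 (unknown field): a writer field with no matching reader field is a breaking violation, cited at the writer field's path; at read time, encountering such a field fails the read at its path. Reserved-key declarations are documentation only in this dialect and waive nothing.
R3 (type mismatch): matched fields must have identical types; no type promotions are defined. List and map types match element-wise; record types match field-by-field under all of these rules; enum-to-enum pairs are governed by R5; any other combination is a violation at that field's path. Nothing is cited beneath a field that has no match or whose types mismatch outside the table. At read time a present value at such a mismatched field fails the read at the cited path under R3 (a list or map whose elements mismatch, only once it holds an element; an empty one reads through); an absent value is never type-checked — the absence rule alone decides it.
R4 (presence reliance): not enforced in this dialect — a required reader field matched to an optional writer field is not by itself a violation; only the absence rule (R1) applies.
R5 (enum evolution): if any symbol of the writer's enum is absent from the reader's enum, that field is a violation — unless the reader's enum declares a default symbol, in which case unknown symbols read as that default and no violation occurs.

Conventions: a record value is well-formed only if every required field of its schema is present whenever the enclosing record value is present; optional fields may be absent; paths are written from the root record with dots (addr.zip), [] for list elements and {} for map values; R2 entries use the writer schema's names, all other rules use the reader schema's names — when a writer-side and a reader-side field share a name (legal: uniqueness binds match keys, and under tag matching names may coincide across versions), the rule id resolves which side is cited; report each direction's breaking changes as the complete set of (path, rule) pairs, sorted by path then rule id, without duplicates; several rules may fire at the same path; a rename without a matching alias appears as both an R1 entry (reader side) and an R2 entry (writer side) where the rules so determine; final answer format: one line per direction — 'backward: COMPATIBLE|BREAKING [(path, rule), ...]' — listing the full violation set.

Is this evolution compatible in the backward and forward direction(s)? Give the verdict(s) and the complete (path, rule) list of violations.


the writer's type comes first in each Ticket pair
checking backward for Ticket: reader v2 against writer v1:
  severity <- severity (Role -> Role, writer required)
  codes <- codes (map<string, float64> -> map<string, float64>, writer required)
  meta <- meta (Audit -> Audit, writer optional)
  verified <- verified (bool -> bool, writer required)
  attempts: no writer-side match
  weight: no writer-side match
  price (writer side), unknown to reader
  meta.primary <- meta.primary (bool -> bool, writer optional)
  meta.price: no writer-side match
  meta.active <- meta.active (bool -> bool, writer required)
  meta.locale: no writer-side match
  meta.duration <- meta.attempts (int32 -> int32, writer required)
  meta.id <- meta.seq (int32 -> int32, writer required)
  violation R2 at price
  violation R1 at weight
  => 2 violation(s): backward is BREAKING for Ticket
checking forward for Ticket: reader v1 against writer v2:
  severity <- severity (Role -> Role, writer required)
  codes <- codes (map<string, float64> -> map<string, float64>, writer required)
  meta <- meta (Audit -> Audit, writer optional)
  verified <- verified (bool -> bool, writer required)
  price: no writer-side match
  attempts (writer side), unknown to reader
  weight (writer side), unknown to reader
  meta.primary <- meta.primary (bool -> bool, writer optional)
  meta.active <- meta.active (bool -> bool, writer required)
  meta.attempts: no writer-side match
  meta.seq: no writer-side match
  meta.price (writer side), unknown to reader
  meta.locale (writer side), unknown to reader
  meta.duration (writer side), unknown to reader
  meta.id (writer side), unknown to reader
  violation R2 at attempts
  violation R2 at meta.duration
  violation R2 at meta.id
  violation R2 at meta.locale
  violation R2 at meta.price
  violation R1 at meta.seq
  violation R1 at price
  violation R2 at weight
  => 8 violation(s): forward is BREAKING for Ticket

backward: BREAKING [(price, R2), (weight, R1)]; forward: BREAKING [(attempts, R2), (meta.duration, R2), (meta.id, R2), (meta.locale, R2), (meta.price, R2), (meta.seq, R1), (price, R1), (weight, R2)]


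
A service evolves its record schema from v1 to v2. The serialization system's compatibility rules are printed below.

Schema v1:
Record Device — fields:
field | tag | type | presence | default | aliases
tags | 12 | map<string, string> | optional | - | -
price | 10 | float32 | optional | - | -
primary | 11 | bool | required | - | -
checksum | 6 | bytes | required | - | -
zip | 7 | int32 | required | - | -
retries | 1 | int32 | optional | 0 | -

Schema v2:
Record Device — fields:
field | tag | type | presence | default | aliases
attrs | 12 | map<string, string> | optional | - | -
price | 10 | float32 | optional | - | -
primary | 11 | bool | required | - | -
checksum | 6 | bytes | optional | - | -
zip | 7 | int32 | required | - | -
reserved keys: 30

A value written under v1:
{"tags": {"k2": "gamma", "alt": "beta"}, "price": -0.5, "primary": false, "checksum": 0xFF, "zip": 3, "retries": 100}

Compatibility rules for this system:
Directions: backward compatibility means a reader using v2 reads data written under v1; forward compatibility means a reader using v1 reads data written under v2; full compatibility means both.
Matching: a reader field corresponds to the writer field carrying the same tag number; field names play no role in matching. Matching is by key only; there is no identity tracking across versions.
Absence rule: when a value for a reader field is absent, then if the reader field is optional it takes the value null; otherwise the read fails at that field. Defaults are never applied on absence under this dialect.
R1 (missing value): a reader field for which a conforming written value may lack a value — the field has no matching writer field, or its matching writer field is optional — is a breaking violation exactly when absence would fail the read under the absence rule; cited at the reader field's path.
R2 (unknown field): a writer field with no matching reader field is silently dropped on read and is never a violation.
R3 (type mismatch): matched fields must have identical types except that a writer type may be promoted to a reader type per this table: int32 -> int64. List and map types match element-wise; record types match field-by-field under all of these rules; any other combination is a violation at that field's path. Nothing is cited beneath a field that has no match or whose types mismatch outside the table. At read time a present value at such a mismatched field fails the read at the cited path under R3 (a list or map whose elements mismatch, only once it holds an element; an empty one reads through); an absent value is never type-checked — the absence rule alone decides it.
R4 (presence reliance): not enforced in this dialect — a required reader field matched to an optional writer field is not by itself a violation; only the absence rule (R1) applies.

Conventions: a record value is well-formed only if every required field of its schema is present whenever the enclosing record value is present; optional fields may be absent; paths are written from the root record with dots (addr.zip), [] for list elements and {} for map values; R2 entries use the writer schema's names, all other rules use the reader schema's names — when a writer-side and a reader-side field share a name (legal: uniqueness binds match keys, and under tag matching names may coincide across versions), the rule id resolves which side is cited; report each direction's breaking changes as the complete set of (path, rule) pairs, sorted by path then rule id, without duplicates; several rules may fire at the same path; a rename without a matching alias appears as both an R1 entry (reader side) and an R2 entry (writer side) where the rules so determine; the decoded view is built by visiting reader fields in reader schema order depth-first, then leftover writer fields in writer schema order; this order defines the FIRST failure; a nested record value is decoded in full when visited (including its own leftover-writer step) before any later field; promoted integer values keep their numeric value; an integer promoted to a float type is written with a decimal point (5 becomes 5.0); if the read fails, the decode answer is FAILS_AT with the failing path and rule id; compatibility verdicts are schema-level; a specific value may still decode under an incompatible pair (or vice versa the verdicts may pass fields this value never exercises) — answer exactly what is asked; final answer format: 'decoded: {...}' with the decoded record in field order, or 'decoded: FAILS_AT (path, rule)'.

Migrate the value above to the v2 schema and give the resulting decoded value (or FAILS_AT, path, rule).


in Device below, arrows point writer -> reader
decoding the Device value with the v2 reader:
  attrs := {"k2": "gamma", "alt": "beta"} (from writer tags)
  price := -0.5
  primary := false
  checksum := 0xFF
  zip := 3
  writer retries: unmatched, discarded
  => decoded: {"attrs": {"k2": "gamma", "alt": "beta"}, "price": -0.5, "primary": false, "checksum": 0xFF, "zip": 3}
checking off the Device differences that do not matter here:
  field checksum in record Device: required changed to optional -> affects the rule determinations only; this particular Device value decodes identically

decoded: {"attrs": {"k2": "gamma", "alt": "beta"}, "price": -0.5, "primary": false, "checksum": 0xFF, "zip": 3}


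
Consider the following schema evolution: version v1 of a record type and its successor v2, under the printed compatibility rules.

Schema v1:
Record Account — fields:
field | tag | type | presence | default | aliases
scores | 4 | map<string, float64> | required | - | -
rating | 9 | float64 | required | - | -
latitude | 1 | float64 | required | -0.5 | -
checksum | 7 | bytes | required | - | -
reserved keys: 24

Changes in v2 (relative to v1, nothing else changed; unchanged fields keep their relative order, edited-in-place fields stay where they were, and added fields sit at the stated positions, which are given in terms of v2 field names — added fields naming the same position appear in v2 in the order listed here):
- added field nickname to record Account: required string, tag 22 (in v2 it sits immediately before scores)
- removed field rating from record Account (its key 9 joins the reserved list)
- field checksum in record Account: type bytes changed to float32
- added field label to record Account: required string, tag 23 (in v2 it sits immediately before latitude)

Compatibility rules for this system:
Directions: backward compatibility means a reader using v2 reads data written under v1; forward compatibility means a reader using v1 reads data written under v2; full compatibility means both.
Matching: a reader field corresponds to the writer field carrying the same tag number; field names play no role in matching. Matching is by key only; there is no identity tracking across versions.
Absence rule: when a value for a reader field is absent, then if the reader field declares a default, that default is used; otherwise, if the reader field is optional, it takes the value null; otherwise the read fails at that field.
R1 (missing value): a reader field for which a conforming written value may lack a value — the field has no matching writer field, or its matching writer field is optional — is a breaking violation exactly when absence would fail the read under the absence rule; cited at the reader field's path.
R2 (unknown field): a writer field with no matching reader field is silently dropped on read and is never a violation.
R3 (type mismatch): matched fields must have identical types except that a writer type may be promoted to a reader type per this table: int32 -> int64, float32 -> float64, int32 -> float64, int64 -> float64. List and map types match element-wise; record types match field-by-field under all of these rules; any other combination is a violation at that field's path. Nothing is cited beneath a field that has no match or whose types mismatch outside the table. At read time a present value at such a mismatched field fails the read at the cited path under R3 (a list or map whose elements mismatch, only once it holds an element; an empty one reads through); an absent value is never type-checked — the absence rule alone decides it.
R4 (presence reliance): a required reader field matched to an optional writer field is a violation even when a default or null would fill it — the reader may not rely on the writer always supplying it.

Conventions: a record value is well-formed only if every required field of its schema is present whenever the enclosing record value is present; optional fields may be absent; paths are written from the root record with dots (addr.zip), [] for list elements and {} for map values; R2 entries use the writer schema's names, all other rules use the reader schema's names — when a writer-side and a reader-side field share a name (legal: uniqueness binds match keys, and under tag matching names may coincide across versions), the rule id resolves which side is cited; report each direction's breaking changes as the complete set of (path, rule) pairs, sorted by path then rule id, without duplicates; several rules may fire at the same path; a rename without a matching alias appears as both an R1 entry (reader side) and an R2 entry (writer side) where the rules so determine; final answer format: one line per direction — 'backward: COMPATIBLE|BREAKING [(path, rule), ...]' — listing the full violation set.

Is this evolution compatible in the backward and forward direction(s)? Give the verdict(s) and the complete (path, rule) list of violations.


backward: BREAKING [(checksum, R3), (label, R1), (nickname, R1)]; forward: BREAKING [(checksum, R3), (rating, R1)]

each type pair in Account: writer, then reader
backward analysis of Account with v2 as reader and v1 as writer:
  nickname: no writer match
  scores: map<string, float64> -> map<string, float64>, writer required; from scores
  label: no writer match
  latitude: float64 -> float64, writer required; from latitude
  checksum: bytes -> float32, writer required; from checksum
  leftover writer field: rating
  breaking: (checksum, R3)
  breaking: (label, R1)
  breaking: (nickname, R1)
  => 3 violation(s): backward is BREAKING for Account
forward analysis of Account with v1 as reader and v2 as writer:
  scores: map<string, float64> -> map<string, float64>, writer required; from scores
  rating: no writer match
  latitude: float64 -> float64, writer required; from latitude
  checksum: float32 -> bytes, writer required; from checksum
  leftover writer field: nickname
  leftover writer field: label
  breaking: (checksum, R3)
  breaking: (rating, R1)
  => 2 violation(s): forward is BREAKING for Account


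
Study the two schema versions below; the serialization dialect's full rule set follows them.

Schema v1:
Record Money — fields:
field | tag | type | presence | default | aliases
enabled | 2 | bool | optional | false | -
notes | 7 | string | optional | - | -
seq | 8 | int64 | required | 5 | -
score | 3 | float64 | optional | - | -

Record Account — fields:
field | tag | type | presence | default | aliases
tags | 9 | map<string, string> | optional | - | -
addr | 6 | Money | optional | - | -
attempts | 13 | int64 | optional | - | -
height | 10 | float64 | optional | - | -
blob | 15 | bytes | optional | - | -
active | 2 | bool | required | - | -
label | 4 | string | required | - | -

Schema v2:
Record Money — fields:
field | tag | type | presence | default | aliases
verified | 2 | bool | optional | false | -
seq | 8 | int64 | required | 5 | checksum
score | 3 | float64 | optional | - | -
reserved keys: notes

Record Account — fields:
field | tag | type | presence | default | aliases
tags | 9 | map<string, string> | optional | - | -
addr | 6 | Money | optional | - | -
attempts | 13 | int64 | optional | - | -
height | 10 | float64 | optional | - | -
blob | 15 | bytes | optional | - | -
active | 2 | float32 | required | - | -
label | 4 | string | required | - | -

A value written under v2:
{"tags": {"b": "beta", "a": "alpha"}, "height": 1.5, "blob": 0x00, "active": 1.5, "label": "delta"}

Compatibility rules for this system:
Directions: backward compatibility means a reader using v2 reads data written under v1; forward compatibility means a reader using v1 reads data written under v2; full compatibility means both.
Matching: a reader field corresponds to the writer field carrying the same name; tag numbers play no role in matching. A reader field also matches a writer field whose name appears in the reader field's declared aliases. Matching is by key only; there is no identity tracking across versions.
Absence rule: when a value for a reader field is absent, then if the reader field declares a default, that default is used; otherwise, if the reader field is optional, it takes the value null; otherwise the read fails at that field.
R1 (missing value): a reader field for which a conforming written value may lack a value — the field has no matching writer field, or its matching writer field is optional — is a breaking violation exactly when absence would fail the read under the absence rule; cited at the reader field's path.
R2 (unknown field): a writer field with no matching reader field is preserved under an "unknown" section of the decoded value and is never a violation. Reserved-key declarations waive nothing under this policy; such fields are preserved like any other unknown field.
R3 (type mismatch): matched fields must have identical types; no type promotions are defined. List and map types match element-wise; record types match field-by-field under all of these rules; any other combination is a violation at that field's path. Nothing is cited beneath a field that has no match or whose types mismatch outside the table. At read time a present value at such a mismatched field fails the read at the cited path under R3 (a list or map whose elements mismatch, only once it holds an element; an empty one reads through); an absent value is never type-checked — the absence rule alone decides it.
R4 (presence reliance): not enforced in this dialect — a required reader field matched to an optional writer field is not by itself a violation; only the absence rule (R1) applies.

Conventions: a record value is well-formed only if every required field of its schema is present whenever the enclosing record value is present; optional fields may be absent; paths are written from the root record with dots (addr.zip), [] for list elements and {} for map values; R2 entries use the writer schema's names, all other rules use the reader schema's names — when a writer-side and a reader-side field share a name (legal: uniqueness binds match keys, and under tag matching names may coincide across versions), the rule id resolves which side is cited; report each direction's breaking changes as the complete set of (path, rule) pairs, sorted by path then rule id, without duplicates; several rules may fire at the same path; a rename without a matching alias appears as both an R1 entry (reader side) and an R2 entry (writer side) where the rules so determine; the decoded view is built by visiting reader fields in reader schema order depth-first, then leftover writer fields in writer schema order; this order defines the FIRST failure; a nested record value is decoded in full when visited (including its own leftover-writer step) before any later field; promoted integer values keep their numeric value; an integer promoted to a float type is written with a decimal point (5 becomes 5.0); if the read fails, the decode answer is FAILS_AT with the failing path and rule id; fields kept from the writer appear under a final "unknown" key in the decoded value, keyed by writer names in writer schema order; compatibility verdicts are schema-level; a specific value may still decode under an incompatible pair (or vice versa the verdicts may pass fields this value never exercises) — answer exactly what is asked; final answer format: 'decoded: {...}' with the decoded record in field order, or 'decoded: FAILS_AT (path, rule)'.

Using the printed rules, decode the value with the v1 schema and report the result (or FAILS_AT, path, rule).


decoded: FAILS_AT (active, R3)

in Account below, arrows point writer -> reader
migrating the Account value to v1:
  tags := {"b": "beta", "a": "alpha"}
  addr := null (absent, optional -> null)
  attempts := null (absent, optional -> null)
  height := 1.5
  blob := 0x00
  read fails at active under R3
  => FAILS_AT (active, R3)
checking off the Account differences that do not matter here:
  removed field notes from record Money (its key "notes" joins the reserved list) -> fires no rule on Account under this dialect and leaves the result unchanged
  renamed field enabled to verified in record Money -> fires no rule on Account under this dialect and leaves the result unchanged


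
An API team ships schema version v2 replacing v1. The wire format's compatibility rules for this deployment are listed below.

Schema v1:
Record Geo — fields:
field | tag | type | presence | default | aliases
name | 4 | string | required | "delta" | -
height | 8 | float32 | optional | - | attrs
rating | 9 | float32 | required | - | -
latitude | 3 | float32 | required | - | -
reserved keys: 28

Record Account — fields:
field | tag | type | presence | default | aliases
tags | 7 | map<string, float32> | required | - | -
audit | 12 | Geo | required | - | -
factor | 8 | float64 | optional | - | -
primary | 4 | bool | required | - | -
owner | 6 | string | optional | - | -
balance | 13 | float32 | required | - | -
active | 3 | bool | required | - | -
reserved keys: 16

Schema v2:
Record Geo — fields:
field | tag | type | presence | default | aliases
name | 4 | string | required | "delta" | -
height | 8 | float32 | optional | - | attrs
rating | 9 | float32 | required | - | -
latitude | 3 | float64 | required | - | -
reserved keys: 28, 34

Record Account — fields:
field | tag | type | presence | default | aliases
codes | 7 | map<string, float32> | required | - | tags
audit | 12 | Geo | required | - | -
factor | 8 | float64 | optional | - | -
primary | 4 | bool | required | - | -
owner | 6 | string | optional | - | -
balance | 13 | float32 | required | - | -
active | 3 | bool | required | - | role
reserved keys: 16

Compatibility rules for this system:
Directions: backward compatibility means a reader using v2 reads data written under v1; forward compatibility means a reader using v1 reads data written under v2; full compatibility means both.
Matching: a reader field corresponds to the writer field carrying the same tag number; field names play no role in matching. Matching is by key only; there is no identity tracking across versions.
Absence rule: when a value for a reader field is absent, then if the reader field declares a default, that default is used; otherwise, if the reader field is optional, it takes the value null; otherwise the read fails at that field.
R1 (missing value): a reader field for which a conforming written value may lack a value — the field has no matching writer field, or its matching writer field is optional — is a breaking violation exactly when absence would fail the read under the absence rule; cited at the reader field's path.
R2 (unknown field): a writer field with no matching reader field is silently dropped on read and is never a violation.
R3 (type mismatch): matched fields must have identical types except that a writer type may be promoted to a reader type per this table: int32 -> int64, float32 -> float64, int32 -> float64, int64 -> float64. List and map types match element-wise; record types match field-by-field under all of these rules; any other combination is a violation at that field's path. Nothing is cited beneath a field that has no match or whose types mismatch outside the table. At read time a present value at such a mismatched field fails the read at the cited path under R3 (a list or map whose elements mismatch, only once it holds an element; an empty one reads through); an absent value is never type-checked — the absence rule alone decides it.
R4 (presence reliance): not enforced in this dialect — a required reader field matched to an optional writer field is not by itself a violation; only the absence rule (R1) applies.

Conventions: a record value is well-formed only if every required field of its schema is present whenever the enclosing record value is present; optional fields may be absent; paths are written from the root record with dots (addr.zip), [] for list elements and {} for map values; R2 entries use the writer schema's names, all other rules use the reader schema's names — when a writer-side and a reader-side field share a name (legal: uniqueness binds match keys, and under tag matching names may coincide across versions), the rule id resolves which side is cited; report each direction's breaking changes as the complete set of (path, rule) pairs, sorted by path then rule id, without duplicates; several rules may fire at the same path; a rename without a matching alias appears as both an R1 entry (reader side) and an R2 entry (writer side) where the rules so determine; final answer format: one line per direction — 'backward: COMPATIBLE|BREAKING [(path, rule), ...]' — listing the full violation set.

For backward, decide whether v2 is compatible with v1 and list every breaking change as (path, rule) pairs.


backward: COMPATIBLE []

arrows below run writer -> reader for Account
backward for Account (reader v2, writer v1):
  map<string, float32> -> map<string, float32>, writer required: codes aligns to tags
  Geo -> Geo, writer required: audit aligns to audit
  float64 -> float64, writer optional: factor aligns to factor
  bool -> bool, writer required: primary aligns to primary
  string -> string, writer optional: owner aligns to owner
  float32 -> float32, writer required: balance aligns to balance
  bool -> bool, writer required: active aligns to active
  string -> string, writer required: audit.name aligns to audit.name
  float32 -> float32, writer optional: audit.height aligns to audit.height
  float32 -> float32, writer required: audit.rating aligns to audit.rating
  float32 -> float64, writer required: audit.latitude aligns to audit.latitude
  => backward verdict for Account: COMPATIBLE, no violations
the rest of the Account diff is inert for this question:
  field latitude in record Geo: type float32 changed to float64 -> fires only in the forward direction of Account, which is not asked here
  renamed field tags to codes in record Account (alias tags declared on the renamed field) -> triggers nothing under Account's printed rules — same verdict


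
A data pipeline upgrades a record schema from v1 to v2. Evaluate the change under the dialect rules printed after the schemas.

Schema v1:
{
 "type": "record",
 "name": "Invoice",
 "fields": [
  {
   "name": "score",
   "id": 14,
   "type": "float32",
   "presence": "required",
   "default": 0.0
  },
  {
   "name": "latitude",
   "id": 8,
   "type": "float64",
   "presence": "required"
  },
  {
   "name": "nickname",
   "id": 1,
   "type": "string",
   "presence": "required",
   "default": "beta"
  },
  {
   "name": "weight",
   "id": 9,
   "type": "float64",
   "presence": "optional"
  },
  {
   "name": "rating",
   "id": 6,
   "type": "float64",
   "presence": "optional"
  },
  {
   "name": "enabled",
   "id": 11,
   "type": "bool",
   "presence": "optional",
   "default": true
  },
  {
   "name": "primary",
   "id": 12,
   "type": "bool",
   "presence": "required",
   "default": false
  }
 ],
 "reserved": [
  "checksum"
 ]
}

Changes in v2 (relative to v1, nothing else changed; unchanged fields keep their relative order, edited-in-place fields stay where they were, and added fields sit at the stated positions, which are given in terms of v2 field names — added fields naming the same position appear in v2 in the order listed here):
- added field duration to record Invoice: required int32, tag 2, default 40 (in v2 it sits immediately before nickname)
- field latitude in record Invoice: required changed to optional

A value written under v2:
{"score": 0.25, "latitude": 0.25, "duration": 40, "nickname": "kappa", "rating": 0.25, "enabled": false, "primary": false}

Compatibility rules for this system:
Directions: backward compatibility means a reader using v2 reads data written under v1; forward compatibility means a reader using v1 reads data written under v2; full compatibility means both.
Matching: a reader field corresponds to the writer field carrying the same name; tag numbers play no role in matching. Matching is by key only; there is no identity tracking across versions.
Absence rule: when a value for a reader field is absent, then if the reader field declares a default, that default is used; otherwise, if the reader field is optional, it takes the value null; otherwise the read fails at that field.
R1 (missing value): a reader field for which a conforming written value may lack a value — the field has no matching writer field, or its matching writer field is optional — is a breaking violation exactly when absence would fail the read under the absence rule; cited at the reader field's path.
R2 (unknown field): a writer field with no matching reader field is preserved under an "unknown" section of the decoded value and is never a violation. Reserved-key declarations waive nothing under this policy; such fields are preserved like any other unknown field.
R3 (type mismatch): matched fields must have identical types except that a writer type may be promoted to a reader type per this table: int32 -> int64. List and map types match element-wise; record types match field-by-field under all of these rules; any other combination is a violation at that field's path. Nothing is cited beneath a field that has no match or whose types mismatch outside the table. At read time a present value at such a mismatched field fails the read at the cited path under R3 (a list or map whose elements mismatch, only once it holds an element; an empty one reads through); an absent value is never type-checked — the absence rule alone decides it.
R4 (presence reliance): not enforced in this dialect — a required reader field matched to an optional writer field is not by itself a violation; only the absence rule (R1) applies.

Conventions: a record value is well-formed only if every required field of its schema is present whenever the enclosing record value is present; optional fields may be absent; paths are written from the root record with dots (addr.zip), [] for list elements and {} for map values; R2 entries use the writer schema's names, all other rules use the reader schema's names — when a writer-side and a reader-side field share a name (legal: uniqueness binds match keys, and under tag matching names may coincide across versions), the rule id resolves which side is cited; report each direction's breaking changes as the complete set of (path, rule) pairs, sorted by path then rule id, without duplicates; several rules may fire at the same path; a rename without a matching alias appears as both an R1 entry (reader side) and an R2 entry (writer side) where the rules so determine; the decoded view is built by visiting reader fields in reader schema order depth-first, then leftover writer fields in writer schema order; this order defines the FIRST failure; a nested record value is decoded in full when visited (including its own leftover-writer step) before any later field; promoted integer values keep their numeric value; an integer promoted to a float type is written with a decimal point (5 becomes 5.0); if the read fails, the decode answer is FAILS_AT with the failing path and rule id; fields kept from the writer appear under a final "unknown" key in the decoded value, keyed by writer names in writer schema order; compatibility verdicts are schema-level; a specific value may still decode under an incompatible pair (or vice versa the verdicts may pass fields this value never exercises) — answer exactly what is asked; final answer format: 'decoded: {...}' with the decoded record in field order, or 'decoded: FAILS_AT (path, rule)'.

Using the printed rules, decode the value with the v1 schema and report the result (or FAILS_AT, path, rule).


each type pair in Invoice: writer, then reader
migrating the Invoice value to v1:
  score := 0.25
  latitude := 0.25
  nickname := "kappa"
  weight := null (missing; optional => null)
  rating := 0.25
  enabled := false
  primary := false
  writer duration: kept under "unknown"
  => decoded: {"score": 0.25, "latitude": 0.25, "nickname": "kappa", "weight": null, "rating": 0.25, "enabled": false, "primary": false, "unknown": {"duration": 40}}
ruling out the remaining Invoice differences:
  field latitude in record Invoice: required changed to optional -> matters for Invoice compatibility verdicts, not for this value's decode

decoded: {"score": 0.25, "latitude": 0.25, "nickname": "kappa", "weight": null, "rating": 0.25, "enabled": false, "primary": false, "unknown": {"duration": 40}}
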